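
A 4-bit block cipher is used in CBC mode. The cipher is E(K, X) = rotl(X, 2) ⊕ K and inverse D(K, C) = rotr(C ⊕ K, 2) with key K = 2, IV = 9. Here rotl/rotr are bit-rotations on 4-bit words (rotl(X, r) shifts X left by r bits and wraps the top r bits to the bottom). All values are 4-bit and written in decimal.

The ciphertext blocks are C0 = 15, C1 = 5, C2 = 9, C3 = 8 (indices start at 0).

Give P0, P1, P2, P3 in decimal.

P0 = 14, P1 = 2, P2 = 11, P3 = 3

CBC decryption: P_i = D(K, C_i) ⊕ C_{i−1}, with C_{−1} = IV.
P0: D(K, 15) = 7; 7 ⊕ 9 = 14.
P1: D(K, 5) = 13; 13 ⊕ 15 = 2.
P2: D(K, 9) = 14; 14 ⊕ 5 = 11.
P3: D(K, 8) = 10; 10 ⊕ 9 = 3.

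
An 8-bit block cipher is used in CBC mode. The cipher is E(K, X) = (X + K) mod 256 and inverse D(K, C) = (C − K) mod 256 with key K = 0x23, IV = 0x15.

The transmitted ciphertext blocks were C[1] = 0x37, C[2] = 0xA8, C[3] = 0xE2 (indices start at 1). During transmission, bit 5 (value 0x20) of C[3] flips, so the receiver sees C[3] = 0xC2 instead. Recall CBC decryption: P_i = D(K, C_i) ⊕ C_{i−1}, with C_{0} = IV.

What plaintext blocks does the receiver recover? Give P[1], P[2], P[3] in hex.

Only C[3] changed, to 0xC2. In CBC, a change in C_i garbles P_i and flips the same bit in P_{i+1}. Decrypting the received ciphertext:
P[1]: D(K, 0x37) = 0x14; 0x14 ⊕ 0x15 = 0x01.
P[2]: D(K, 0xA8) = 0x85; 0x85 ⊕ 0x37 = 0xB2.
P[3]: D(K, 0xC2) = 0x9F; 0x9F ⊕ 0xA8 = 0x37.
Blocks that differ from the original plaintext: P[3].

P[1] = 0x01, P[2] = 0xB2, P[3] = 0x37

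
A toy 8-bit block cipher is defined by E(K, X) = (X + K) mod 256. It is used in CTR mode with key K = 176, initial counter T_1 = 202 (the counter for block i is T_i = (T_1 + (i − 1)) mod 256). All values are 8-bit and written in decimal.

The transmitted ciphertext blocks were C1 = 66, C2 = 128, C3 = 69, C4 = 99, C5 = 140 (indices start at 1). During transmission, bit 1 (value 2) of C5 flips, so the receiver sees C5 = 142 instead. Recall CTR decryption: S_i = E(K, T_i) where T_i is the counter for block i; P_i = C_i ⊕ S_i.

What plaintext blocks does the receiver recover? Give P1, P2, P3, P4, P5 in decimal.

P1 = 56, P2 = 251, P3 = 57, P4 = 30, P5 = 240

Only C5 changed, to 142. In CTR, a change in C_i flips the same bit in P_i only; the keystream is unaffected. Decrypting the received ciphertext:
P1: T = 202, S = E(K, T) = 122; 66 ⊕ 122 = 56.
P2: T = 203, S = E(K, T) = 123; 128 ⊕ 123 = 251.
P3: T = 204, S = E(K, T) = 124; 69 ⊕ 124 = 57.
P4: T = 205, S = E(K, T) = 125; 99 ⊕ 125 = 30.
P5: T = 206, S = E(K, T) = 126; 142 ⊕ 126 = 240.
Blocks that differ from the original plaintext: P5.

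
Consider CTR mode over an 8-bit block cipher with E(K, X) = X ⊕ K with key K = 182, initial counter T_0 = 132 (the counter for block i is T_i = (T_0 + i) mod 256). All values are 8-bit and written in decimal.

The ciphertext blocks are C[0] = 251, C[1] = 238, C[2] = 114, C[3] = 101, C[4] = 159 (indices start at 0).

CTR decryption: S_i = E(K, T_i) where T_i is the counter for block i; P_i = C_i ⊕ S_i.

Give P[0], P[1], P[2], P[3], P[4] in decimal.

P[0]: T = 132, S = E(K, T) = 50; 251 ⊕ 50 = 201.
P[1]: T = 133, S = E(K, T) = 51; 238 ⊕ 51 = 221.
P[2]: T = 134, S = E(K, T) = 48; 114 ⊕ 48 = 66.
P[3]: T = 135, S = E(K, T) = 49; 101 ⊕ 49 = 84.
P[4]: T = 136, S = E(K, T) = 62; 159 ⊕ 62 = 161.

P[0] = 201, P[1] = 221, P[2] = 66, P[3] = 84, P[4] = 161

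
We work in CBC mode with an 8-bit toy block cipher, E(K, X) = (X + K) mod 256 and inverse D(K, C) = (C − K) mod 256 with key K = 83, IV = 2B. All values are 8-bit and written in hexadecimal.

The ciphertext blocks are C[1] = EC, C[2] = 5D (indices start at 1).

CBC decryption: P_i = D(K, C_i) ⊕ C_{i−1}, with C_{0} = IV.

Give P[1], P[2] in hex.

P[1] = 42, P[2] = 36

P[1]: D(K, EC) = 69; 69 ⊕ 2B = 42.
P[2]: D(K, 5D) = DA; DA ⊕ EC = 36.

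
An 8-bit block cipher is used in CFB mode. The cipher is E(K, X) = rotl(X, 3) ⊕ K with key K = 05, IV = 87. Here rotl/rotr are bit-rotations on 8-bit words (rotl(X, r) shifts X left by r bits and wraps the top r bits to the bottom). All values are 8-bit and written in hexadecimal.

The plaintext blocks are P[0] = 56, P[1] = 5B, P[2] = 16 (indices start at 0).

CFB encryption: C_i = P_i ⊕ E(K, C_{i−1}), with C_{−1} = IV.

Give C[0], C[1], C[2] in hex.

C[0] = 6F, C[1] = 25, C[2] = 3A

C[0]: E(K, 87) = 39; 56 ⊕ 39 = 6F.
C[1]: E(K, 6F) = 7E; 5B ⊕ 7E = 25.
C[2]: E(K, 25) = 2C; 16 ⊕ 2C = 3A.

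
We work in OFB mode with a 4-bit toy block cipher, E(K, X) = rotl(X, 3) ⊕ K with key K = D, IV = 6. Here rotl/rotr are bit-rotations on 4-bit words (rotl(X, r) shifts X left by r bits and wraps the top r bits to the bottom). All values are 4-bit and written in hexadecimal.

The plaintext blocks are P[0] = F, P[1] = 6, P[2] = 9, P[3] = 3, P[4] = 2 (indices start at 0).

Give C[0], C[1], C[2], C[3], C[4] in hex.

OFB encryption: S_i = E(K, S_{i−1}) with S_{−1} = IV; C_i = P_i ⊕ S_i.
C[0]: S = E(K, 6) = E; F ⊕ E = 1.
C[1]: S = E(K, E) = A; 6 ⊕ A = C.
C[2]: S = E(K, A) = 8; 9 ⊕ 8 = 1.
C[3]: S = E(K, 8) = 9; 3 ⊕ 9 = A.
C[4]: S = E(K, 9) = 1; 2 ⊕ 1 = 3.

C[0] = 1, C[1] = C, C[2] = 1, C[3] = A, C[4] = 3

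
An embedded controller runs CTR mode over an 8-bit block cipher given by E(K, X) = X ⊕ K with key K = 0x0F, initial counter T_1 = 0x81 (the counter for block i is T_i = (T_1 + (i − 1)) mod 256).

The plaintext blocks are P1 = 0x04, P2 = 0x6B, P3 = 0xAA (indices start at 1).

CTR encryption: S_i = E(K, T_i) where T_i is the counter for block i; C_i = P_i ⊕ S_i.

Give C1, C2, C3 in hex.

C1 = 0x8A, C2 = 0xE6, C3 = 0x26

C1: T = 0x81, S = E(K, T) = 0x8E; 0x04 ⊕ 0x8E = 0x8A.
C2: T = 0x82, S = E(K, T) = 0x8D; 0x6B ⊕ 0x8D = 0xE6.
C3: T = 0x83, S = E(K, T) = 0x8C; 0xAA ⊕ 0x8C = 0x26.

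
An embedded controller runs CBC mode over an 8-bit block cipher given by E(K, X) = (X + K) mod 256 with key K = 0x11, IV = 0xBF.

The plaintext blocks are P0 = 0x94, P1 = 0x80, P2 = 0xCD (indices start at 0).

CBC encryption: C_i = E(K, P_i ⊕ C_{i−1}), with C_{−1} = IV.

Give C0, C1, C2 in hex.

C0: P0 ⊕ 0xBF = 0x2B; E(K, 0x2B) = 0x3C.
C1: P1 ⊕ 0x3C = 0xBC; E(K, 0xBC) = 0xCD.
C2: P2 ⊕ 0xCD = 0x00; E(K, 0x00) = 0x11.

C0 = 0x3C, C1 = 0xCD, C2 = 0x11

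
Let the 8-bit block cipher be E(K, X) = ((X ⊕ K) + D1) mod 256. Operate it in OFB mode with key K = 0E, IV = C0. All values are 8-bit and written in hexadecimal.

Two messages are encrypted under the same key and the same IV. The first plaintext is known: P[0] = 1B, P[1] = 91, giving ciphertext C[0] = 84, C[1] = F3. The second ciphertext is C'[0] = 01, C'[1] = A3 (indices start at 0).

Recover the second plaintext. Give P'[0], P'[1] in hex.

P'[0] = 9E, P'[1] = C1

In OFB with a reused IV, both messages share the same keystream S_i, so C_i ⊕ C'_i = P_i ⊕ P'_i and thus P'_i = P_i ⊕ C_i ⊕ C'_i.
P'[0]: 1B ⊕ 84 ⊕ 01 = 9E.
P'[1]: 91 ⊕ F3 ⊕ A3 = C1.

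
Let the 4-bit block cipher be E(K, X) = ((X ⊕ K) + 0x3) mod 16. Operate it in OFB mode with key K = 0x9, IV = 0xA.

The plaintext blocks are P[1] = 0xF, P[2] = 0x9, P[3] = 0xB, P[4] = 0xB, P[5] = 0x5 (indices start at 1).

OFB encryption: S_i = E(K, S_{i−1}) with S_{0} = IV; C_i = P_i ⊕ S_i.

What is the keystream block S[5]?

C[1]: S = E(K, 0xA) = 0x6; 0xF ⊕ 0x6 = 0x9.
C[2]: S = E(K, 0x6) = 0x2; 0x9 ⊕ 0x2 = 0xB.
C[3]: S = E(K, 0x2) = 0xE; 0xB ⊕ 0xE = 0x5.
C[4]: S = E(K, 0xE) = 0xA; 0xB ⊕ 0xA = 0x1.
C[5]: S = E(K, 0xA) = 0x6; 0x5 ⊕ 0x6 = 0x3.
So S[5] = 0x6.

0x6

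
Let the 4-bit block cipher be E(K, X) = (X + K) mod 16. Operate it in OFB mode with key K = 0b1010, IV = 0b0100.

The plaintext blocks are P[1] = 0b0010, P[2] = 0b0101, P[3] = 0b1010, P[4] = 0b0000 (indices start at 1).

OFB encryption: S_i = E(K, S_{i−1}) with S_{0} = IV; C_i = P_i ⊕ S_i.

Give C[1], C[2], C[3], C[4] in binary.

C[1]: S = E(K, 0b0100) = 0b1110; 0b0010 ⊕ 0b1110 = 0b1100.
C[2]: S = E(K, 0b1110) = 0b1000; 0b0101 ⊕ 0b1000 = 0b1101.
C[3]: S = E(K, 0b1000) = 0b0010; 0b1010 ⊕ 0b0010 = 0b1000.
C[4]: S = E(K, 0b0010) = 0b1100; 0b0000 ⊕ 0b1100 = 0b1100.

C[1] = 0b1100, C[2] = 0b1101, C[3] = 0b1000, C[4] = 0b1100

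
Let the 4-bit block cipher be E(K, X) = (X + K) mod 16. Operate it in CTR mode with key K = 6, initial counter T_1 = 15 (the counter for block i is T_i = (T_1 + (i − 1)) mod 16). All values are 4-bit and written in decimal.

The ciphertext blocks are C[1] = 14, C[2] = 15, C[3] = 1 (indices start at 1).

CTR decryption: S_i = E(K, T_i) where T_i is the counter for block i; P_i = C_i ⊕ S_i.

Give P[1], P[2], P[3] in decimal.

P[1] = 11, P[2] = 9, P[3] = 6

P[1]: T = 15, S = E(K, T) = 5; 14 ⊕ 5 = 11.
P[2]: T = 0, S = E(K, T) = 6; 15 ⊕ 6 = 9.
P[3]: T = 1, S = E(K, T) = 7; 1 ⊕ 7 = 6.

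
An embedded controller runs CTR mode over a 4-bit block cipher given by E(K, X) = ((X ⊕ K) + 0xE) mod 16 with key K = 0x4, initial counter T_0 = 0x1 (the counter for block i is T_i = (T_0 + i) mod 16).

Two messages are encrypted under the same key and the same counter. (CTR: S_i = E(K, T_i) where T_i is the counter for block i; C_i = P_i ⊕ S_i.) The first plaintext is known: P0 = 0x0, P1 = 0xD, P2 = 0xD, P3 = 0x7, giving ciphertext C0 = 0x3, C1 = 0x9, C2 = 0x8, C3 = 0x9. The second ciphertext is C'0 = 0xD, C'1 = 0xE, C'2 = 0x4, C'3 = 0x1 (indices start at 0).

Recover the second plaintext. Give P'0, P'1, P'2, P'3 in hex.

P'0 = 0xE, P'1 = 0xA, P'2 = 0x1, P'3 = 0xF

In CTR with a reused counter, both messages share the same keystream S_i, so C_i ⊕ C'_i = P_i ⊕ P'_i and thus P'_i = P_i ⊕ C_i ⊕ C'_i.
P'0: 0x0 ⊕ 0x3 ⊕ 0xD = 0xE.
P'1: 0xD ⊕ 0x9 ⊕ 0xE = 0xA.
P'2: 0xD ⊕ 0x8 ⊕ 0x4 = 0x1.
P'3: 0x7 ⊕ 0x9 ⊕ 0x1 = 0xF.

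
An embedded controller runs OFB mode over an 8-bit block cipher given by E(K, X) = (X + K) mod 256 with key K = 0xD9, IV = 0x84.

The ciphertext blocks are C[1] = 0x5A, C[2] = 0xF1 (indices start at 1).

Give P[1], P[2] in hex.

P[1] = 0x07, P[2] = 0xC7

OFB decryption: S_i = E(K, S_{i−1}) with S_{0} = IV; P_i = C_i ⊕ S_i.
P[1]: S = E(K, 0x84) = 0x5D; 0x5A ⊕ 0x5D = 0x07.
P[2]: S = E(K, 0x5D) = 0x36; 0xF1 ⊕ 0x36 = 0xC7.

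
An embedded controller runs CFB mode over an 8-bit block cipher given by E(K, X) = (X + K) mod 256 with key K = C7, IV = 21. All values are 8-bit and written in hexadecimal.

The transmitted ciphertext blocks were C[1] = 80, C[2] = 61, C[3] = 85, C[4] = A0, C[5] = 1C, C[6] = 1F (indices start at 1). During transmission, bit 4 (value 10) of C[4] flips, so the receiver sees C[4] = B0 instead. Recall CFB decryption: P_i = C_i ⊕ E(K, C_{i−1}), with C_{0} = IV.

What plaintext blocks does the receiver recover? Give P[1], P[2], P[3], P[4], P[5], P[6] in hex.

P[1] = 68, P[2] = 26, P[3] = AD, P[4] = FC, P[5] = 6B, P[6] = FC

Only C[4] changed, to B0. In CFB, a change in C_i flips the same bit in P_i and garbles P_{i+1}. Decrypting the received ciphertext:
P[1]: E(K, 21) = E8; 80 ⊕ E8 = 68.
P[2]: E(K, 80) = 47; 61 ⊕ 47 = 26.
P[3]: E(K, 61) = 28; 85 ⊕ 28 = AD.
P[4]: E(K, 85) = 4C; B0 ⊕ 4C = FC.
P[5]: E(K, B0) = 77; 1C ⊕ 77 = 6B.
P[6]: E(K, 1C) = E3; 1F ⊕ E3 = FC.
Blocks that differ from the original plaintext: P[4], P[5].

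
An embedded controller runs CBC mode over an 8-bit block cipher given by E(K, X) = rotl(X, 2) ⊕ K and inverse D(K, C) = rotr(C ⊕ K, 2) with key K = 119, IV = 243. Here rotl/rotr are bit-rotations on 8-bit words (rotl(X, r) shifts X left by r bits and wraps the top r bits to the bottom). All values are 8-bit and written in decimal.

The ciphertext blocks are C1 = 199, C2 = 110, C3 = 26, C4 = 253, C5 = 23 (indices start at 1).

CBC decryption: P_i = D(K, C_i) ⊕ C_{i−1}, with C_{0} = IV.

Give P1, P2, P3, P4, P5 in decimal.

P1 = 223, P2 = 129, P3 = 53, P4 = 184, P5 = 229

P1: D(K, 199) = 44; 44 ⊕ 243 = 223.
P2: D(K, 110) = 70; 70 ⊕ 199 = 129.
P3: D(K, 26) = 91; 91 ⊕ 110 = 53.
P4: D(K, 253) = 162; 162 ⊕ 26 = 184.
P5: D(K, 23) = 24; 24 ⊕ 253 = 229.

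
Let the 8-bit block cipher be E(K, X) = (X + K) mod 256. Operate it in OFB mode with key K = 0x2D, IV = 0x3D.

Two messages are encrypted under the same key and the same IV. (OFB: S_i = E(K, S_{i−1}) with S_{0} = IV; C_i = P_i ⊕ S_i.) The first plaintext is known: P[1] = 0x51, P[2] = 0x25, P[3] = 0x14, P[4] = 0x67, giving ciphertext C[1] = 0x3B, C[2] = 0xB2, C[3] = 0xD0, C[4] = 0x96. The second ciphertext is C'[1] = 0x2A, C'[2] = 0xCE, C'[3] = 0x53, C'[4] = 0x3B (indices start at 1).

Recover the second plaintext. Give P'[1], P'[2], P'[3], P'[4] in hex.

P'[1] = 0x40, P'[2] = 0x59, P'[3] = 0x97, P'[4] = 0xCA

In OFB with a reused IV, both messages share the same keystream S_i, so C_i ⊕ C'_i = P_i ⊕ P'_i and thus P'_i = P_i ⊕ C_i ⊕ C'_i.
P'[1]: 0x51 ⊕ 0x3B ⊕ 0x2A = 0x40.
P'[2]: 0x25 ⊕ 0xB2 ⊕ 0xCE = 0x59.
P'[3]: 0x14 ⊕ 0xD0 ⊕ 0x53 = 0x97.
P'[4]: 0x67 ⊕ 0x96 ⊕ 0x3B = 0xCA.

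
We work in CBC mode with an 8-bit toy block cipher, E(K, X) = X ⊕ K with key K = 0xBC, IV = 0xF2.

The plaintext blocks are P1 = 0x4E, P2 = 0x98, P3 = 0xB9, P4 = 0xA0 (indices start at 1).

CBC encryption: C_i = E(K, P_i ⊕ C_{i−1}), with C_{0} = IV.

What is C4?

C1: P1 ⊕ 0xF2 = 0xBC; E(K, 0xBC) = 0x00.
C2: P2 ⊕ 0x00 = 0x98; E(K, 0x98) = 0x24.
C3: P3 ⊕ 0x24 = 0x9D; E(K, 0x9D) = 0x21.
C4: P4 ⊕ 0x21 = 0x81; E(K, 0x81) = 0x3D.

C4 = 0x3D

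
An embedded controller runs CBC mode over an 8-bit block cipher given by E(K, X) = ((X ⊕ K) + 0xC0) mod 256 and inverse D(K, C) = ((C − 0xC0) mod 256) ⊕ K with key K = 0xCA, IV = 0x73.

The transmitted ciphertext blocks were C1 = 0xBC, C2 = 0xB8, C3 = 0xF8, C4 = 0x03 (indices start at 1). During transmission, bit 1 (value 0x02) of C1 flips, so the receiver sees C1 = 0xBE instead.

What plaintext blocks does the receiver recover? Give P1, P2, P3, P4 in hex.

P1 = 0x47, P2 = 0x8C, P3 = 0x4A, P4 = 0x71

CBC decryption: P_i = D(K, C_i) ⊕ C_{i−1}, with C_{0} = IV.
Only C1 changed, to 0xBE. In CBC, a change in C_i garbles P_i and flips the same bit in P_{i+1}. Decrypting the received ciphertext:
P1: D(K, 0xBE) = 0x34; 0x34 ⊕ 0x73 = 0x47.
P2: D(K, 0xB8) = 0x32; 0x32 ⊕ 0xBE = 0x8C.
P3: D(K, 0xF8) = 0xF2; 0xF2 ⊕ 0xB8 = 0x4A.
P4: D(K, 0x03) = 0x89; 0x89 ⊕ 0xF8 = 0x71.
Blocks that differ from the original plaintext: P1, P2.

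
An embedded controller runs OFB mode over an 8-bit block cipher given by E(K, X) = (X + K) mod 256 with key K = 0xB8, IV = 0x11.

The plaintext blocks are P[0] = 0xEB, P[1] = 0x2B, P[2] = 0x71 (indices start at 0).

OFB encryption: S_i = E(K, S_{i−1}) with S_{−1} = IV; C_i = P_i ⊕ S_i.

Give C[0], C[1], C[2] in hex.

C[0] = 0x22, C[1] = 0xAA, C[2] = 0x48

C[0]: S = E(K, 0x11) = 0xC9; 0xEB ⊕ 0xC9 = 0x22.
C[1]: S = E(K, 0xC9) = 0x81; 0x2B ⊕ 0x81 = 0xAA.
C[2]: S = E(K, 0x81) = 0x39; 0x71 ⊕ 0x39 = 0x48.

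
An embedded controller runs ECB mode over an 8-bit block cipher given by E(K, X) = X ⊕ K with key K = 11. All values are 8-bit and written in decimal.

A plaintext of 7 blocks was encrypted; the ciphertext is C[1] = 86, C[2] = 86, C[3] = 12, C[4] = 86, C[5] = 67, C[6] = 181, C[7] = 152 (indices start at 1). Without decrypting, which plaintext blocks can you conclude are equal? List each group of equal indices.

P[1] = P[2] = P[4]

ECB encrypts each block independently with the same key, so equal ciphertext blocks imply equal plaintext blocks.
C[1] = C[2] = C[4] = 86, so P[1] = P[2] = P[4].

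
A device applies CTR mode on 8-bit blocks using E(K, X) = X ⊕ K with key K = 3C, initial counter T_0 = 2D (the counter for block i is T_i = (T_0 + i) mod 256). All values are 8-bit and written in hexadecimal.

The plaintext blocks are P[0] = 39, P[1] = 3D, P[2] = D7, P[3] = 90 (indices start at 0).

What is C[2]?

CTR encryption: S_i = E(K, T_i) where T_i is the counter for block i; C_i = P_i ⊕ S_i.
C[0]: T = 2D, S = E(K, T) = 11; 39 ⊕ 11 = 28.
C[1]: T = 2E, S = E(K, T) = 12; 3D ⊕ 12 = 2F.
C[2]: T = 2F, S = E(K, T) = 13; D7 ⊕ 13 = C4.

C[2] = C4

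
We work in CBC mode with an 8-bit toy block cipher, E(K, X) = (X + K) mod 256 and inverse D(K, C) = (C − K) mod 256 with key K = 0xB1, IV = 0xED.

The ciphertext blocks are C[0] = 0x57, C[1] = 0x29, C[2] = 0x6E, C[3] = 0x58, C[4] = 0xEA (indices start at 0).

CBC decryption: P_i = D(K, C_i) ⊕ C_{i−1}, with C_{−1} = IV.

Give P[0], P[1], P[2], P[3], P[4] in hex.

P[0] = 0x4B, P[1] = 0x2F, P[2] = 0x94, P[3] = 0xC9, P[4] = 0x61

P[0]: D(K, 0x57) = 0xA6; 0xA6 ⊕ 0xED = 0x4B.
P[1]: D(K, 0x29) = 0x78; 0x78 ⊕ 0x57 = 0x2F.
P[2]: D(K, 0x6E) = 0xBD; 0xBD ⊕ 0x29 = 0x94.
P[3]: D(K, 0x58) = 0xA7; 0xA7 ⊕ 0x6E = 0xC9.
P[4]: D(K, 0xEA) = 0x39; 0x39 ⊕ 0x58 = 0x61.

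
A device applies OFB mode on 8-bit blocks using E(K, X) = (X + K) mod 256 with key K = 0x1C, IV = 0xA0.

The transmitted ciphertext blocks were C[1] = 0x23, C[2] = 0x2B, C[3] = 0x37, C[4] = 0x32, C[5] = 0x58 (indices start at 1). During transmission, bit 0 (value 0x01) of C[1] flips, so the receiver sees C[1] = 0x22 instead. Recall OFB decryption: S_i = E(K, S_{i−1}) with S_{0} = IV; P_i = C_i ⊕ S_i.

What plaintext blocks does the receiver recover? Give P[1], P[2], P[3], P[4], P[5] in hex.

P[1] = 0x9E, P[2] = 0xF3, P[3] = 0xC3, P[4] = 0x22, P[5] = 0x74

Only C[1] changed, to 0x22. In OFB, a change in C_i flips the same bit in P_i only; the keystream is unaffected. Decrypting the received ciphertext:
P[1]: S = E(K, 0xA0) = 0xBC; 0x22 ⊕ 0xBC = 0x9E.
P[2]: S = E(K, 0xBC) = 0xD8; 0x2B ⊕ 0xD8 = 0xF3.
P[3]: S = E(K, 0xD8) = 0xF4; 0x37 ⊕ 0xF4 = 0xC3.
P[4]: S = E(K, 0xF4) = 0x10; 0x32 ⊕ 0x10 = 0x22.
P[5]: S = E(K, 0x10) = 0x2C; 0x58 ⊕ 0x2C = 0x74.
Blocks that differ from the original plaintext: P[1].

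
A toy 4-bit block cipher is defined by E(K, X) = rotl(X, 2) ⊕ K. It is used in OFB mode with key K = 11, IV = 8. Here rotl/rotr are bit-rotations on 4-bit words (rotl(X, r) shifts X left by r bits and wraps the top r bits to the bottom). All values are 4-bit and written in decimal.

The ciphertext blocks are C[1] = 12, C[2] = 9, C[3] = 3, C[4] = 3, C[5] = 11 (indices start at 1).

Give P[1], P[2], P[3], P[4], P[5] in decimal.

P[1] = 5, P[2] = 4, P[3] = 15, P[4] = 11, P[5] = 2

OFB decryption: S_i = E(K, S_{i−1}) with S_{0} = IV; P_i = C_i ⊕ S_i.
P[1]: S = E(K, 8) = 9; 12 ⊕ 9 = 5.
P[2]: S = E(K, 9) = 13; 9 ⊕ 13 = 4.
P[3]: S = E(K, 13) = 12; 3 ⊕ 12 = 15.
P[4]: S = E(K, 12) = 8; 3 ⊕ 8 = 11.
P[5]: S = E(K, 8) = 9; 11 ⊕ 9 = 2.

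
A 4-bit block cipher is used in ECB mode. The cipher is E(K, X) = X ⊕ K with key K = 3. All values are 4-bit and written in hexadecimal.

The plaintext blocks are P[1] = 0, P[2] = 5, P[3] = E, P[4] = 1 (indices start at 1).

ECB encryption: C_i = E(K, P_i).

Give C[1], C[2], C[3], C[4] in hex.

C[1]: E(K, 0) = 3.
C[2]: E(K, 5) = 6.
C[3]: E(K, E) = D.
C[4]: E(K, 1) = 2.

C[1] = 3, C[2] = 6, C[3] = D, C[4] = 2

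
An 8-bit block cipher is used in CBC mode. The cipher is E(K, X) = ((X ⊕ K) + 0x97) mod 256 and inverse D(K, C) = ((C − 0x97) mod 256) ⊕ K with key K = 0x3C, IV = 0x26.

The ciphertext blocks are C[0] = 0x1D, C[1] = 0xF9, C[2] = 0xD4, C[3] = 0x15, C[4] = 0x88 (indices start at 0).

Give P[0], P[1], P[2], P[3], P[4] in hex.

CBC decryption: P_i = D(K, C_i) ⊕ C_{i−1}, with C_{−1} = IV.
P[0]: D(K, 0x1D) = 0xBA; 0xBA ⊕ 0x26 = 0x9C.
P[1]: D(K, 0xF9) = 0x5E; 0x5E ⊕ 0x1D = 0x43.
P[2]: D(K, 0xD4) = 0x01; 0x01 ⊕ 0xF9 = 0xF8.
P[3]: D(K, 0x15) = 0x42; 0x42 ⊕ 0xD4 = 0x96.
P[4]: D(K, 0x88) = 0xCD; 0xCD ⊕ 0x15 = 0xD8.

P[0] = 0x9C, P[1] = 0x43, P[2] = 0xF8, P[3] = 0x96, P[4] = 0xD8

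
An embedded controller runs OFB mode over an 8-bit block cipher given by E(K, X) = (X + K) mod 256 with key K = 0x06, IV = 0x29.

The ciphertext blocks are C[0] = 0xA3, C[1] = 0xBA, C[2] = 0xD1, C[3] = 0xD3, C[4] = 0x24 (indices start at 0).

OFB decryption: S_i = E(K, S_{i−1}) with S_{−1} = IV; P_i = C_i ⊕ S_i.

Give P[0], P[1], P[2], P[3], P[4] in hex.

P[0] = 0x8C, P[1] = 0x8F, P[2] = 0xEA, P[3] = 0x92, P[4] = 0x63

P[0]: S = E(K, 0x29) = 0x2F; 0xA3 ⊕ 0x2F = 0x8C.
P[1]: S = E(K, 0x2F) = 0x35; 0xBA ⊕ 0x35 = 0x8F.
P[2]: S = E(K, 0x35) = 0x3B; 0xD1 ⊕ 0x3B = 0xEA.
P[3]: S = E(K, 0x3B) = 0x41; 0xD3 ⊕ 0x41 = 0x92.
P[4]: S = E(K, 0x41) = 0x47; 0x24 ⊕ 0x47 = 0x63.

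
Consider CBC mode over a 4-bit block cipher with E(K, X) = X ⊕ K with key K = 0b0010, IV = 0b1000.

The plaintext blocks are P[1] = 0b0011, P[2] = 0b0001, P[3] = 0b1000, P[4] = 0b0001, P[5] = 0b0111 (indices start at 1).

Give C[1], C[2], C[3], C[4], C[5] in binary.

CBC encryption: C_i = E(K, P_i ⊕ C_{i−1}), with C_{0} = IV.
C[1]: P[1] ⊕ 0b1000 = 0b1011; E(K, 0b1011) = 0b1001.
C[2]: P[2] ⊕ 0b1001 = 0b1000; E(K, 0b1000) = 0b1010.
C[3]: P[3] ⊕ 0b1010 = 0b0010; E(K, 0b0010) = 0b0000.
C[4]: P[4] ⊕ 0b0000 = 0b0001; E(K, 0b0001) = 0b0011.
C[5]: P[5] ⊕ 0b0011 = 0b0100; E(K, 0b0100) = 0b0110.

C[1] = 0b1001, C[2] = 0b1010, C[3] = 0b0000, C[4] = 0b0011, C[5] = 0b0110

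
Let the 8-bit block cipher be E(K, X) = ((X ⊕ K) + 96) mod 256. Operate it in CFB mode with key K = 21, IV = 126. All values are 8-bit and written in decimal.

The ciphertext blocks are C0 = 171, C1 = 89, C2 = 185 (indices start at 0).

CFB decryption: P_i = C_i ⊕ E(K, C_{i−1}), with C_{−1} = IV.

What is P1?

P1: E(K, 171) = 30; 89 ⊕ 30 = 71.

P1 = 71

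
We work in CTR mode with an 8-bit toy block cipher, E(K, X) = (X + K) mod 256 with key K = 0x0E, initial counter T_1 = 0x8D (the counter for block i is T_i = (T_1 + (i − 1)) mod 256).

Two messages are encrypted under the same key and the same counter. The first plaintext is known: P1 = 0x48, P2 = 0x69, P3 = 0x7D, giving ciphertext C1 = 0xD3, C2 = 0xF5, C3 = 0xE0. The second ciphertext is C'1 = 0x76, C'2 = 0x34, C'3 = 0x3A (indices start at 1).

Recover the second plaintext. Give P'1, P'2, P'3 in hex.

In CTR with a reused counter, both messages share the same keystream S_i, so C_i ⊕ C'_i = P_i ⊕ P'_i and thus P'_i = P_i ⊕ C_i ⊕ C'_i.
P'1: 0x48 ⊕ 0xD3 ⊕ 0x76 = 0xED.
P'2: 0x69 ⊕ 0xF5 ⊕ 0x34 = 0xA8.
P'3: 0x7D ⊕ 0xE0 ⊕ 0x3A = 0xA7.

P'1 = 0xED, P'2 = 0xA8, P'3 = 0xA7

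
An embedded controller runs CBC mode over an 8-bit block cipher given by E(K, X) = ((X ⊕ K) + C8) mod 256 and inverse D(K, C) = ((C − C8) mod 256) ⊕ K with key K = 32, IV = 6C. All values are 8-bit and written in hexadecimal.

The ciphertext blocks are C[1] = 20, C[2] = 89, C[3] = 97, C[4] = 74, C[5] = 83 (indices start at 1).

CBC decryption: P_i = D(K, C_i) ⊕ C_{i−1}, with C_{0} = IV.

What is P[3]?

P[3] = 74

P[3]: D(K, 97) = FD; FD ⊕ 89 = 74.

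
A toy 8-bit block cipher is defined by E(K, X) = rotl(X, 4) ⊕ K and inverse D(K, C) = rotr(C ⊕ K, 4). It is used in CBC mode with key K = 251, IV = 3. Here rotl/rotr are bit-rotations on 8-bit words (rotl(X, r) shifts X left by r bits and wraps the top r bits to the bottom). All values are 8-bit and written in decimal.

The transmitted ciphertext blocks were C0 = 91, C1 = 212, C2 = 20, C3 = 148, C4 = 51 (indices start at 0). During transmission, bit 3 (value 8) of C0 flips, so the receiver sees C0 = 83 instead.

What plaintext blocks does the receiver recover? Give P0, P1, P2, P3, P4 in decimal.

P0 = 137, P1 = 161, P2 = 42, P3 = 226, P4 = 24

CBC decryption: P_i = D(K, C_i) ⊕ C_{i−1}, with C_{−1} = IV.
Only C0 changed, to 83. In CBC, a change in C_i garbles P_i and flips the same bit in P_{i+1}. Decrypting the received ciphertext:
P0: D(K, 83) = 138; 138 ⊕ 3 = 137.
P1: D(K, 212) = 242; 242 ⊕ 83 = 161.
P2: D(K, 20) = 254; 254 ⊕ 212 = 42.
P3: D(K, 148) = 246; 246 ⊕ 20 = 226.
P4: D(K, 51) = 140; 140 ⊕ 148 = 24.
Blocks that differ from the original plaintext: P0, P1.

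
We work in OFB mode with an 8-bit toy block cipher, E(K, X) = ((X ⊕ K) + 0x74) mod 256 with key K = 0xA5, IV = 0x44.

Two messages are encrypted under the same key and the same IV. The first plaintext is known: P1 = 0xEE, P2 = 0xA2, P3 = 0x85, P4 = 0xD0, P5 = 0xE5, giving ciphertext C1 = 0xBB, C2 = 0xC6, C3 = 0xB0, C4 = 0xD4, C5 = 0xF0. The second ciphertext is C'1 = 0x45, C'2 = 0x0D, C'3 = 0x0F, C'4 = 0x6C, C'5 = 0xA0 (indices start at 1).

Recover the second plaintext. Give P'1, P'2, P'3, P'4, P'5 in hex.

In OFB with a reused IV, both messages share the same keystream S_i, so C_i ⊕ C'_i = P_i ⊕ P'_i and thus P'_i = P_i ⊕ C_i ⊕ C'_i.
P'1: 0xEE ⊕ 0xBB ⊕ 0x45 = 0x10.
P'2: 0xA2 ⊕ 0xC6 ⊕ 0x0D = 0x69.
P'3: 0x85 ⊕ 0xB0 ⊕ 0x0F = 0x3A.
P'4: 0xD0 ⊕ 0xD4 ⊕ 0x6C = 0x68.
P'5: 0xE5 ⊕ 0xF0 ⊕ 0xA0 = 0xB5.

P'1 = 0x10, P'2 = 0x69, P'3 = 0x3A, P'4 = 0x68, P'5 = 0xB5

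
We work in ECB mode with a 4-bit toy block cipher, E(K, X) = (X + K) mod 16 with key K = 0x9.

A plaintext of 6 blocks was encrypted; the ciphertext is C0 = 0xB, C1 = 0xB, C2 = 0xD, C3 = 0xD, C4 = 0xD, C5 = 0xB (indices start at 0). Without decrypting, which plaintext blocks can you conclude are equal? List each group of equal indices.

P0 = P1 = P5; P2 = P3 = P4

ECB encrypts each block independently with the same key, so equal ciphertext blocks imply equal plaintext blocks.
C0 = C1 = C5 = 0xB, so P0 = P1 = P5.
C2 = C3 = C4 = 0xD, so P2 = P3 = P4.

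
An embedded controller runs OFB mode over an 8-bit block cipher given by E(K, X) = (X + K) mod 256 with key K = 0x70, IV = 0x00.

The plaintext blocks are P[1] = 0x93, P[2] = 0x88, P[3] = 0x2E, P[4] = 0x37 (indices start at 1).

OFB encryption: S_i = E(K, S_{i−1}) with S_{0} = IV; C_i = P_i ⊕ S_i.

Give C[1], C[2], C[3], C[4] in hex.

C[1] = 0xE3, C[2] = 0x68, C[3] = 0x7E, C[4] = 0xF7

C[1]: S = E(K, 0x00) = 0x70; 0x93 ⊕ 0x70 = 0xE3.
C[2]: S = E(K, 0x70) = 0xE0; 0x88 ⊕ 0xE0 = 0x68.
C[3]: S = E(K, 0xE0) = 0x50; 0x2E ⊕ 0x50 = 0x7E.
C[4]: S = E(K, 0x50) = 0xC0; 0x37 ⊕ 0xC0 = 0xF7.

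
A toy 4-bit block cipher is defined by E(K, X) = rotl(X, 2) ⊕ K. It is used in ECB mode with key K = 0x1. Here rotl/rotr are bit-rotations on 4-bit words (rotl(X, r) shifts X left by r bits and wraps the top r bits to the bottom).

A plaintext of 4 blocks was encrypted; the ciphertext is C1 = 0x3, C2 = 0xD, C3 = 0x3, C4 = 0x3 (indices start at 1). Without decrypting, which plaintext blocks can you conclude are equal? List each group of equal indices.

P1 = P3 = P4

ECB encrypts each block independently with the same key, so equal ciphertext blocks imply equal plaintext blocks.
C1 = C3 = C4 = 0x3, so P1 = P3 = P4.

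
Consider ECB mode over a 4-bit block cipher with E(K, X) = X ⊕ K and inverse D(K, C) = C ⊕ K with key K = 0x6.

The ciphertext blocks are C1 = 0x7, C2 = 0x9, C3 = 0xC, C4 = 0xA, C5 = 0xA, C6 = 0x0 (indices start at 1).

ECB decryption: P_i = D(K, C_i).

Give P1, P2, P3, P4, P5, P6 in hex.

P1: D(K, 0x7) = 0x1.
P2: D(K, 0x9) = 0xF.
P3: D(K, 0xC) = 0xA.
P4: D(K, 0xA) = 0xC.
P5: D(K, 0xA) = 0xC.
P6: D(K, 0x0) = 0x6.

P1 = 0x1, P2 = 0xF, P3 = 0xA, P4 = 0xC, P5 = 0xC, P6 = 0x6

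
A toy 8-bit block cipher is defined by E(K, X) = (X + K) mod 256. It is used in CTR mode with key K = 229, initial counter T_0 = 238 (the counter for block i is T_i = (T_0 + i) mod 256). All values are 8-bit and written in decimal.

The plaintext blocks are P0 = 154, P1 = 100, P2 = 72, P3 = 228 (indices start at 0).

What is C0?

CTR encryption: S_i = E(K, T_i) where T_i is the counter for block i; C_i = P_i ⊕ S_i.
C0: T = 238, S = E(K, T) = 211; 154 ⊕ 211 = 73.

C0 = 73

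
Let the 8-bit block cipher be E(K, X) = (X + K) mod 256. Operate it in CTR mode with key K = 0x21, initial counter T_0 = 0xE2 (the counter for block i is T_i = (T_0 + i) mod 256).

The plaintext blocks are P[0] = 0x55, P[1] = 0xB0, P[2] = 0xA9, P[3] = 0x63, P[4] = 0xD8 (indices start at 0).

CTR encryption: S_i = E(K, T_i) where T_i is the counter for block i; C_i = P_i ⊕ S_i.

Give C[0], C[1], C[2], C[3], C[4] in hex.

C[0]: T = 0xE2, S = E(K, T) = 0x03; 0x55 ⊕ 0x03 = 0x56.
C[1]: T = 0xE3, S = E(K, T) = 0x04; 0xB0 ⊕ 0x04 = 0xB4.
C[2]: T = 0xE4, S = E(K, T) = 0x05; 0xA9 ⊕ 0x05 = 0xAC.
C[3]: T = 0xE5, S = E(K, T) = 0x06; 0x63 ⊕ 0x06 = 0x65.
C[4]: T = 0xE6, S = E(K, T) = 0x07; 0xD8 ⊕ 0x07 = 0xDF.

C[0] = 0x56, C[1] = 0xB4, C[2] = 0xAC, C[3] = 0x65, C[4] = 0xDF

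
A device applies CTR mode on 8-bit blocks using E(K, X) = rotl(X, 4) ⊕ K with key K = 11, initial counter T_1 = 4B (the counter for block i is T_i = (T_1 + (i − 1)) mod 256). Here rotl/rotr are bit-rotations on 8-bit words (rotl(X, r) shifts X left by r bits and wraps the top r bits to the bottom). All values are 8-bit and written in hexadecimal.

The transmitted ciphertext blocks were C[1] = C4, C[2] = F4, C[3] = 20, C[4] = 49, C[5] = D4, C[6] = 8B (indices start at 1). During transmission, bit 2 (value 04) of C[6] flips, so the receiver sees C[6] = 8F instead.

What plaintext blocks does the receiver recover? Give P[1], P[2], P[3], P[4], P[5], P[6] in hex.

P[1] = 61, P[2] = 21, P[3] = E5, P[4] = BC, P[5] = 31, P[6] = 9B

CTR decryption: S_i = E(K, T_i) where T_i is the counter for block i; P_i = C_i ⊕ S_i.
Only C[6] changed, to 8F. In CTR, a change in C_i flips the same bit in P_i only; the keystream is unaffected. Decrypting the received ciphertext:
P[1]: T = 4B, S = E(K, T) = A5; C4 ⊕ A5 = 61.
P[2]: T = 4C, S = E(K, T) = D5; F4 ⊕ D5 = 21.
P[3]: T = 4D, S = E(K, T) = C5; 20 ⊕ C5 = E5.
P[4]: T = 4E, S = E(K, T) = F5; 49 ⊕ F5 = BC.
P[5]: T = 4F, S = E(K, T) = E5; D4 ⊕ E5 = 31.
P[6]: T = 50, S = E(K, T) = 14; 8F ⊕ 14 = 9B.
Blocks that differ from the original plaintext: P[6].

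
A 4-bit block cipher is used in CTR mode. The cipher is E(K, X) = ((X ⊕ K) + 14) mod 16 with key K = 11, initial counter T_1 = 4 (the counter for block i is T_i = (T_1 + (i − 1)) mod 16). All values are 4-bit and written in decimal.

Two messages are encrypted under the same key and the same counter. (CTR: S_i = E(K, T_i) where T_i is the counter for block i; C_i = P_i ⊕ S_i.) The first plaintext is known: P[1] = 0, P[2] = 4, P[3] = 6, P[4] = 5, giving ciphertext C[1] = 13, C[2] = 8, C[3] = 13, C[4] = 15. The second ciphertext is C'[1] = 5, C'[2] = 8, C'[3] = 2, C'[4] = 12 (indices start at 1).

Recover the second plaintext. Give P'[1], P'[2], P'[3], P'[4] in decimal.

P'[1] = 8, P'[2] = 4, P'[3] = 9, P'[4] = 6

In CTR with a reused counter, both messages share the same keystream S_i, so C_i ⊕ C'_i = P_i ⊕ P'_i and thus P'_i = P_i ⊕ C_i ⊕ C'_i.
P'[1]: 0 ⊕ 13 ⊕ 5 = 8.
P'[2]: 4 ⊕ 8 ⊕ 8 = 4.
P'[3]: 6 ⊕ 13 ⊕ 2 = 9.
P'[4]: 5 ⊕ 15 ⊕ 12 = 6.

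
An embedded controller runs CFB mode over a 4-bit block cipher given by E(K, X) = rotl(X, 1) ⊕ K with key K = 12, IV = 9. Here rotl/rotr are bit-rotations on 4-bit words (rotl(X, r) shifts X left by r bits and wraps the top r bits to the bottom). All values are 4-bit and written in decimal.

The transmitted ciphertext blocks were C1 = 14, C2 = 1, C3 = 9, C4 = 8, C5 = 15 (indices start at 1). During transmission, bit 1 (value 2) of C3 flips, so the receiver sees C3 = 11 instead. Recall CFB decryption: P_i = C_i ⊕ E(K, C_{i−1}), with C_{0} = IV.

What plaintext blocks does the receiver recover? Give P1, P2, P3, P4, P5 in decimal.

Only C3 changed, to 11. In CFB, a change in C_i flips the same bit in P_i and garbles P_{i+1}. Decrypting the received ciphertext:
P1: E(K, 9) = 15; 14 ⊕ 15 = 1.
P2: E(K, 14) = 1; 1 ⊕ 1 = 0.
P3: E(K, 1) = 14; 11 ⊕ 14 = 5.
P4: E(K, 11) = 11; 8 ⊕ 11 = 3.
P5: E(K, 8) = 13; 15 ⊕ 13 = 2.
Blocks that differ from the original plaintext: P3, P4.

P1 = 1, P2 = 0, P3 = 5, P4 = 3, P5 = 2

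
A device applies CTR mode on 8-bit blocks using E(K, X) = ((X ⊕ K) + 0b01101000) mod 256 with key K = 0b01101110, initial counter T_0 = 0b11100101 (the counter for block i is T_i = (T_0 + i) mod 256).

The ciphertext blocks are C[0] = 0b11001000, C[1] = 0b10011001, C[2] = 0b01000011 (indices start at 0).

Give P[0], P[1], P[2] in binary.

CTR decryption: S_i = E(K, T_i) where T_i is the counter for block i; P_i = C_i ⊕ S_i.
P[0]: T = 0b11100101, S = E(K, T) = 0b11110011; 0b11001000 ⊕ 0b11110011 = 0b00111011.
P[1]: T = 0b11100110, S = E(K, T) = 0b11110000; 0b10011001 ⊕ 0b11110000 = 0b01101001.
P[2]: T = 0b11100111, S = E(K, T) = 0b11110001; 0b01000011 ⊕ 0b11110001 = 0b10110010.

P[0] = 0b00111011, P[1] = 0b01101001, P[2] = 0b10110010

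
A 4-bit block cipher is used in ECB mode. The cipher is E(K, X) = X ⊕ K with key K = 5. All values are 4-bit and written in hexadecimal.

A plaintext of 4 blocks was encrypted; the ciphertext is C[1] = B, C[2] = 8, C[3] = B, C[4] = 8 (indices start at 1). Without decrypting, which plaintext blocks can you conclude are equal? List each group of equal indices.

P[1] = P[3]; P[2] = P[4]

ECB encrypts each block independently with the same key, so equal ciphertext blocks imply equal plaintext blocks.
C[1] = C[3] = B, so P[1] = P[3].
C[2] = C[4] = 8, so P[2] = P[4].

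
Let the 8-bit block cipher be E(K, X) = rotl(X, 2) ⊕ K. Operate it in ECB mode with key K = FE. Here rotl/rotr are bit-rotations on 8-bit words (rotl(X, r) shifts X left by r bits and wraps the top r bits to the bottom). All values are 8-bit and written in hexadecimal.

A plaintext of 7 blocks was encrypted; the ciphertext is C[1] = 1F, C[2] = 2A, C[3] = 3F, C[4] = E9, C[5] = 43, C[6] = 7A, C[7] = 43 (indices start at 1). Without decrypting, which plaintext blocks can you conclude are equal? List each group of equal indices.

ECB encrypts each block independently with the same key, so equal ciphertext blocks imply equal plaintext blocks.
C[5] = C[7] = 43, so P[5] = P[7].

P[5] = P[7]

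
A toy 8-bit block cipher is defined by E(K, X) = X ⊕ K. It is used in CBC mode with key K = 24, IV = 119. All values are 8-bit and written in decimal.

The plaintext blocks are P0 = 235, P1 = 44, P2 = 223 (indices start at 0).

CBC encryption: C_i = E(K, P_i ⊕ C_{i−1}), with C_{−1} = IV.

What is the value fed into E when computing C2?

111

C0: P0 ⊕ 119 = 156; E(K, 156) = 132.
C1: P1 ⊕ 132 = 168; E(K, 168) = 176.
C2: P2 ⊕ 176 = 111; E(K, 111) = 119.
So the input to E for block 2 is 111.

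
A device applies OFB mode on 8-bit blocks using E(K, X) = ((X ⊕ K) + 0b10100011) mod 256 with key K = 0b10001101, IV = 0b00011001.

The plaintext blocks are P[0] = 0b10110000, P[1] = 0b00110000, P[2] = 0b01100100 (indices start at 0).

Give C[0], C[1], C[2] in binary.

C[0] = 0b10000111, C[1] = 0b01101101, C[2] = 0b00010111

OFB encryption: S_i = E(K, S_{i−1}) with S_{−1} = IV; C_i = P_i ⊕ S_i.
C[0]: S = E(K, 0b00011001) = 0b00110111; 0b10110000 ⊕ 0b00110111 = 0b10000111.
C[1]: S = E(K, 0b00110111) = 0b01011101; 0b00110000 ⊕ 0b01011101 = 0b01101101.
C[2]: S = E(K, 0b01011101) = 0b01110011; 0b01100100 ⊕ 0b01110011 = 0b00010111.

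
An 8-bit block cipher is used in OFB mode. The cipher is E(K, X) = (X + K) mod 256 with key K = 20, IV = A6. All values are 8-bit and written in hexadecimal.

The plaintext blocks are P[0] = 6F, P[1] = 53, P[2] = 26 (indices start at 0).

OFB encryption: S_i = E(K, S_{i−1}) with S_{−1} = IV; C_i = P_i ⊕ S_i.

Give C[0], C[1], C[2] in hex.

C[0] = A9, C[1] = B5, C[2] = 20

C[0]: S = E(K, A6) = C6; 6F ⊕ C6 = A9.
C[1]: S = E(K, C6) = E6; 53 ⊕ E6 = B5.
C[2]: S = E(K, E6) = 06; 26 ⊕ 06 = 20.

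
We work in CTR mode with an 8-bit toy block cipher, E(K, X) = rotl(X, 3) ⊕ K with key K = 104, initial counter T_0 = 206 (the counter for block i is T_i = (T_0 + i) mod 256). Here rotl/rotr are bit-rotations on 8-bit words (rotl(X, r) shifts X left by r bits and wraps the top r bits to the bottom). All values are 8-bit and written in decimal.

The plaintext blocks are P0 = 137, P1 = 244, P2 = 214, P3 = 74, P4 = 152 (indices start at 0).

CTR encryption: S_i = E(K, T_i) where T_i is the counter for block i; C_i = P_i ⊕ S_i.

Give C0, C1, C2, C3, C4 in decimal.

C0: T = 206, S = E(K, T) = 30; 137 ⊕ 30 = 151.
C1: T = 207, S = E(K, T) = 22; 244 ⊕ 22 = 226.
C2: T = 208, S = E(K, T) = 238; 214 ⊕ 238 = 56.
C3: T = 209, S = E(K, T) = 230; 74 ⊕ 230 = 172.
C4: T = 210, S = E(K, T) = 254; 152 ⊕ 254 = 102.

C0 = 151, C1 = 226, C2 = 56, C3 = 172, C4 = 102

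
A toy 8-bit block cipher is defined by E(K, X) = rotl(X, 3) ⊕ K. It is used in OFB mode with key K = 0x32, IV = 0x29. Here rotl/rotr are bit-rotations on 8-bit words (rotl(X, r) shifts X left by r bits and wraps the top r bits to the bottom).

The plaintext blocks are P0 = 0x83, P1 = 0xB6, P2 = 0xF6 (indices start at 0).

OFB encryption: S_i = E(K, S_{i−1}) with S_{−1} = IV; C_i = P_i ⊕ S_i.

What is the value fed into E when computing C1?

0x7B

C0: S = E(K, 0x29) = 0x7B; 0x83 ⊕ 0x7B = 0xF8.
C1: S = E(K, 0x7B) = 0xE9; 0xB6 ⊕ 0xE9 = 0x5F.
So the input to E for block 1 is 0x7B.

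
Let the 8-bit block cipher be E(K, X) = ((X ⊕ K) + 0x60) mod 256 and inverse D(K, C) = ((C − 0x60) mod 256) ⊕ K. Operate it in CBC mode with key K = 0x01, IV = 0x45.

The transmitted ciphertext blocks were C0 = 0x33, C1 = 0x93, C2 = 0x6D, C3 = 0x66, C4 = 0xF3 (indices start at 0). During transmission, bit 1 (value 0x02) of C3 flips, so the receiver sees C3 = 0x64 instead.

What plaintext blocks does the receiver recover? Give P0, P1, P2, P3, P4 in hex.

P0 = 0x97, P1 = 0x01, P2 = 0x9F, P3 = 0x68, P4 = 0xF6

CBC decryption: P_i = D(K, C_i) ⊕ C_{i−1}, with C_{−1} = IV.
Only C3 changed, to 0x64. In CBC, a change in C_i garbles P_i and flips the same bit in P_{i+1}. Decrypting the received ciphertext:
P0: D(K, 0x33) = 0xD2; 0xD2 ⊕ 0x45 = 0x97.
P1: D(K, 0x93) = 0x32; 0x32 ⊕ 0x33 = 0x01.
P2: D(K, 0x6D) = 0x0C; 0x0C ⊕ 0x93 = 0x9F.
P3: D(K, 0x64) = 0x05; 0x05 ⊕ 0x6D = 0x68.
P4: D(K, 0xF3) = 0x92; 0x92 ⊕ 0x64 = 0xF6.
Blocks that differ from the original plaintext: P3, P4.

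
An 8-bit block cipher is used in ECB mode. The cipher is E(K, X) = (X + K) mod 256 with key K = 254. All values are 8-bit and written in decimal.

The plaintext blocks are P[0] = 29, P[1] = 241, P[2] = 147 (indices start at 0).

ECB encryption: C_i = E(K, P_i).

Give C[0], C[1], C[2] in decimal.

C[0]: E(K, 29) = 27.
C[1]: E(K, 241) = 239.
C[2]: E(K, 147) = 145.

C[0] = 27, C[1] = 239, C[2] = 145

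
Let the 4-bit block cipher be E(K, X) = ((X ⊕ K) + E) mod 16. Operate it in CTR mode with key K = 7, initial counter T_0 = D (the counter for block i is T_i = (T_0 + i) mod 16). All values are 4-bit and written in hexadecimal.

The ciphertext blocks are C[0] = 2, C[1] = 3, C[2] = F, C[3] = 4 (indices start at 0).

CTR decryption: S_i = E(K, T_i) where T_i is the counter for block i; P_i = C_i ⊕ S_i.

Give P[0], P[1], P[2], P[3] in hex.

P[0] = A, P[1] = 4, P[2] = 9, P[3] = 1

P[0]: T = D, S = E(K, T) = 8; 2 ⊕ 8 = A.
P[1]: T = E, S = E(K, T) = 7; 3 ⊕ 7 = 4.
P[2]: T = F, S = E(K, T) = 6; F ⊕ 6 = 9.
P[3]: T = 0, S = E(K, T) = 5; 4 ⊕ 5 = 1.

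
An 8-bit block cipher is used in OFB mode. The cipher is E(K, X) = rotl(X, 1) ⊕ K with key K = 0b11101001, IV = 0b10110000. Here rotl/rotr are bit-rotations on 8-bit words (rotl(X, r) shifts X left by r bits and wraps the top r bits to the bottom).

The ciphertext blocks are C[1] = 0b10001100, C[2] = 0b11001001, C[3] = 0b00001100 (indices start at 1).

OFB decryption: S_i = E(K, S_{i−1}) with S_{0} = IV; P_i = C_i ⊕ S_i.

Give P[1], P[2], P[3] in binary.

P[1]: S = E(K, 0b10110000) = 0b10001000; 0b10001100 ⊕ 0b10001000 = 0b00000100.
P[2]: S = E(K, 0b10001000) = 0b11111000; 0b11001001 ⊕ 0b11111000 = 0b00110001.
P[3]: S = E(K, 0b11111000) = 0b00011000; 0b00001100 ⊕ 0b00011000 = 0b00010100.

P[1] = 0b00000100, P[2] = 0b00110001, P[3] = 0b00010100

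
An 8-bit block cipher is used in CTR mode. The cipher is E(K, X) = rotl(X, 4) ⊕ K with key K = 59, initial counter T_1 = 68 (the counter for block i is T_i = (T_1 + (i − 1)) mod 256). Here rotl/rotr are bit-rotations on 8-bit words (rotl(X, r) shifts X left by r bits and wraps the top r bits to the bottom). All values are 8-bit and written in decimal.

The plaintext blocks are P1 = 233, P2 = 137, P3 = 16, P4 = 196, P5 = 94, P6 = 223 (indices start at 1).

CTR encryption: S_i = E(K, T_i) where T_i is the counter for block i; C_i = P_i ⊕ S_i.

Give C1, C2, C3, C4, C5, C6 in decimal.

C1 = 150, C2 = 230, C3 = 79, C4 = 139, C5 = 225, C6 = 112

C1: T = 68, S = E(K, T) = 127; 233 ⊕ 127 = 150.
C2: T = 69, S = E(K, T) = 111; 137 ⊕ 111 = 230.
C3: T = 70, S = E(K, T) = 95; 16 ⊕ 95 = 79.
C4: T = 71, S = E(K, T) = 79; 196 ⊕ 79 = 139.
C5: T = 72, S = E(K, T) = 191; 94 ⊕ 191 = 225.
C6: T = 73, S = E(K, T) = 175; 223 ⊕ 175 = 112.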